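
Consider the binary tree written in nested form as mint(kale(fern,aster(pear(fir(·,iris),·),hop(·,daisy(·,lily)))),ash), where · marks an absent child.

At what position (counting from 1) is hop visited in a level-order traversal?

Level-order visits nodes level by level from the root, left to right within each level.
Level 0: mint
Level 1: kale, ash
Level 2: fern, aster
Level 3: pear, hop
Level 4: fir, daisy
Level 5: iris, lily
Full level-order sequence: mint, kale, ash, fern, aster, pear, hop, fir, daisy, iris, lily.

7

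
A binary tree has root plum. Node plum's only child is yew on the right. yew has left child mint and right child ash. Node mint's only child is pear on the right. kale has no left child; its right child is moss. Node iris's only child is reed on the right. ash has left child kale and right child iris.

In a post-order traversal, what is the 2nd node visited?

mint

Post-order visits the left subtree, then the right subtree, then the node.
At plum: no left child.
At plum: go right to yew.
  At yew: go left to mint.
    At mint: no left child.
    At mint: go right to pear.
      pear is a leaf — visit pear.
    Visit mint.
  At yew: go right to ash.
    At ash: go left to kale.
      At kale: no left child.
      At kale: go right to moss.
        moss is a leaf — visit moss.
      Visit kale.
    At ash: go right to iris.
      At iris: no left child.
      At iris: go right to reed.
        reed is a leaf — visit reed.
      Visit iris.
    Visit ash.
  Visit yew.
Visit plum.
Full post-order sequence: pear, mint, moss, kale, reed, iris, ash, yew, plum.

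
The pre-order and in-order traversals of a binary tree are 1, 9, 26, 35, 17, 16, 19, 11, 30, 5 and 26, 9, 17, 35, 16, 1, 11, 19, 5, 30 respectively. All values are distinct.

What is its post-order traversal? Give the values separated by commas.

The first element of pre-order is the root; it splits in-order into left and right subtrees.
Root 1: left subtree has 5 nodes {26, 9, 17, 35, 16}, right has 4 {11, 19, 5, 30}.
  Root 9: left subtree has 1 node {26}, right has 3 {17, 35, 16}.
    Root 35: left subtree has 1 node {17}, right has 1 {16}.
  Root 19: left subtree has 1 node {11}, right has 2 {5, 30}.
    Root 30: left subtree has 1 node {5}, right has 0 { }.

26, 17, 16, 35, 9, 11, 5, 30, 19, 1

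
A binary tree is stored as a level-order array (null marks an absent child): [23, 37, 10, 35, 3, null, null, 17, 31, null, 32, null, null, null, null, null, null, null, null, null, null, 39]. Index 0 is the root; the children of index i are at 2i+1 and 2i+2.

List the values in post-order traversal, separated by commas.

17, 31, 35, 39, 32, 3, 37, 10, 23

Post-order visits the left subtree, then the right subtree, then the node.
At 23: go left to 37.
  At 37: go left to 35.
    At 35: go left to 17.
      17 is a leaf — visit 17.
    At 35: go right to 31.
      31 is a leaf — visit 31.
    Visit 35.
  At 37: go right to 3.
    At 3: no left child.
    At 3: go right to 32.
      At 32: go left to 39.
        39 is a leaf — visit 39.
      At 32: no right child.
      Visit 32.
    Visit 3.
  Visit 37.
At 23: go right to 10.
  10 is a leaf — visit 10.
Visit 23.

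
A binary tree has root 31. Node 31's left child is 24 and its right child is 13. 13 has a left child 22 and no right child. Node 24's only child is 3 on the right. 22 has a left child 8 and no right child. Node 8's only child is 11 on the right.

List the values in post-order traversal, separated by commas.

Post-order visits the left subtree, then the right subtree, then the node.
At 31: go left to 24.
  At 24: no left child.
  At 24: go right to 3.
    3 is a leaf — visit 3.
  Visit 24.
At 31: go right to 13.
  At 13: go left to 22.
    At 22: go left to 8.
      At 8: no left child.
      At 8: go right to 11.
        11 is a leaf — visit 11.
      Visit 8.
    At 22: no right child.
    Visit 22.
  At 13: no right child.
  Visit 13.
Visit 31.

3, 24, 11, 8, 22, 13, 31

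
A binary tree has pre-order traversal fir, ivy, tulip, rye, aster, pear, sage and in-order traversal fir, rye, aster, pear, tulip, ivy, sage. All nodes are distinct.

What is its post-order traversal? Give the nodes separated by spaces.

pear aster rye tulip sage ivy fir

The first element of pre-order is the root; it splits in-order into left and right subtrees.
Root fir: left subtree has 0 nodes { }, right has 6 {rye, aster, pear, tulip, ivy, sage}.
  Root ivy: left subtree has 4 nodes {rye, aster, pear, tulip}, right has 1 {sage}.
    Root tulip: left subtree has 3 nodes {rye, aster, pear}, right has 0 { }.
      Root rye: left subtree has 0 nodes { }, right has 2 {aster, pear}.
        Root aster: left subtree has 0 nodes { }, right has 1 {pear}.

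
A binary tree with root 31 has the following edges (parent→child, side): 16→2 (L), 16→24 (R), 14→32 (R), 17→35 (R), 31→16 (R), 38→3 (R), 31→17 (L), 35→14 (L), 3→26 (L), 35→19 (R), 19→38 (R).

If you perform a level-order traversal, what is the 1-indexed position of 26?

12

Level-order visits nodes level by level from the root, left to right within each level.
Level 0: 31
Level 1: 17, 16
Level 2: 35, 2, 24
Level 3: 14, 19
Level 4: 32, 38
Level 5: 3
Level 6: 26
Full level-order sequence: 31, 17, 16, 35, 2, 24, 14, 19, 32, 38, 3, 26.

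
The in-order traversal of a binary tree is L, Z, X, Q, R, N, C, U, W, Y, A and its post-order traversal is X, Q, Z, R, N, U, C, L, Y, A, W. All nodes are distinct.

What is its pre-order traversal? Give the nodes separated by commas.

The last element of post-order is the root; it splits in-order into left and right subtrees.
Root W: left subtree has 8 nodes {L, Z, X, Q, R, N, C, U}, right has 2 {Y, A}.
  Root L: left subtree has 0 nodes { }, right has 7 {Z, X, Q, R, N, C, U}.
    Root C: left subtree has 5 nodes {Z, X, Q, R, N}, right has 1 {U}.
      Root N: left subtree has 4 nodes {Z, X, Q, R}, right has 0 { }.
        Root R: left subtree has 3 nodes {Z, X, Q}, right has 0 { }.
          Root Z: left subtree has 0 nodes { }, right has 2 {X, Q}.
            Root Q: left subtree has 1 node {X}, right has 0 { }.
  Root A: left subtree has 1 node {Y}, right has 0 { }.

W, L, C, N, R, Z, Q, X, U, A, Y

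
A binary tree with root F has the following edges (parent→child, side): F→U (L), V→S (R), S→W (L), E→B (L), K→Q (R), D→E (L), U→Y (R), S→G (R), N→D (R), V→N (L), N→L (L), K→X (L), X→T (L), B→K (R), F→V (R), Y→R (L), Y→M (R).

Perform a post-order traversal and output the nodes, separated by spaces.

Post-order visits the left subtree, then the right subtree, then the node.
At F: go left to U.
  At U: no left child.
  At U: go right to Y.
    At Y: go left to R.
      R is a leaf — visit R.
    At Y: go right to M.
      M is a leaf — visit M.
    Visit Y.
  Visit U.
At F: go right to V.
  At V: go left to N.
    At N: go left to L.
      L is a leaf — visit L.
    At N: go right to D.
      At D: go left to E.
        At E: go left to B.
          At B: no left child.
          At B: go right to K.
            At K: go left to X.
              At X: go left to T.
                T is a leaf — visit T.
              At X: no right child.
              Visit X.
            At K: go right to Q.
              Q is a leaf — visit Q.
            Visit K.
          Visit B.
        At E: no right child.
        Visit E.
      At D: no right child.
      Visit D.
    Visit N.
  At V: go right to S.
    At S: go left to W.
      W is a leaf — visit W.
    At S: go right to G.
      G is a leaf — visit G.
    Visit S.
  Visit V.
Visit F.

R M Y U L T X Q K B E D N W G S V F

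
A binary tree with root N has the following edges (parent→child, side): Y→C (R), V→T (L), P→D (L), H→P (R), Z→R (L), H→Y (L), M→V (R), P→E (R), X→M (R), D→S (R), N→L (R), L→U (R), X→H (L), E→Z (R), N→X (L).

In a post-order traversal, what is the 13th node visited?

X

Post-order visits the left subtree, then the right subtree, then the node.
At N: go left to X.
  At X: go left to H.
    At H: go left to Y.
      At Y: no left child.
      At Y: go right to C.
        C is a leaf — visit C.
      Visit Y.
    At H: go right to P.
      At P: go left to D.
        At D: no left child.
        At D: go right to S.
          S is a leaf — visit S.
        Visit D.
      At P: go right to E.
        At E: no left child.
        At E: go right to Z.
          At Z: go left to R.
            R is a leaf — visit R.
          At Z: no right child.
          Visit Z.
        Visit E.
      Visit P.
    Visit H.
  At X: go right to M.
    At M: no left child.
    At M: go right to V.
      At V: go left to T.
        T is a leaf — visit T.
      At V: no right child.
      Visit V.
    Visit M.
  Visit X.
At N: go right to L.
  At L: no left child.
  At L: go right to U.
    U is a leaf — visit U.
  Visit L.
Visit N.
Full post-order sequence: C, Y, S, D, R, Z, E, P, H, T, V, M, X, U, L, N.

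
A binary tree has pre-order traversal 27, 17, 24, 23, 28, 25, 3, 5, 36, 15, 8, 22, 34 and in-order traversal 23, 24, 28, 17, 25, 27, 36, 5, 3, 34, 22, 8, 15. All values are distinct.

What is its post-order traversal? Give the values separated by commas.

23, 28, 24, 25, 17, 36, 5, 34, 22, 8, 15, 3, 27

The first element of pre-order is the root; it splits in-order into left and right subtrees.
Root 27: left subtree has 5 nodes {23, 24, 28, 17, 25}, right has 7 {36, 5, 3, 34, 22, 8, 15}.
  Root 17: left subtree has 3 nodes {23, 24, 28}, right has 1 {25}.
    Root 24: left subtree has 1 node {23}, right has 1 {28}.
  Root 3: left subtree has 2 nodes {36, 5}, right has 4 {34, 22, 8, 15}.
    Root 5: left subtree has 1 node {36}, right has 0 { }.
    Root 15: left subtree has 3 nodes {34, 22, 8}, right has 0 { }.
      Root 8: left subtree has 2 nodes {34, 22}, right has 0 { }.
        Root 22: left subtree has 1 node {34}, right has 0 { }.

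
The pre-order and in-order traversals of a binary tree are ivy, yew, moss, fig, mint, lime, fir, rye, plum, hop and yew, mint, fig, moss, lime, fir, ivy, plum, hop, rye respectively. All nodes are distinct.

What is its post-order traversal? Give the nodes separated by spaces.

The first element of pre-order is the root; it splits in-order into left and right subtrees.
Root ivy: left subtree has 6 nodes {yew, mint, fig, moss, lime, fir}, right has 3 {plum, hop, rye}.
  Root yew: left subtree has 0 nodes { }, right has 5 {mint, fig, moss, lime, fir}.
    Root moss: left subtree has 2 nodes {mint, fig}, right has 2 {lime, fir}.
      Root fig: left subtree has 1 node {mint}, right has 0 { }.
      Root lime: left subtree has 0 nodes { }, right has 1 {fir}.
  Root rye: left subtree has 2 nodes {plum, hop}, right has 0 { }.
    Root plum: left subtree has 0 nodes { }, right has 1 {hop}.

mint fig fir lime moss yew hop plum rye ivy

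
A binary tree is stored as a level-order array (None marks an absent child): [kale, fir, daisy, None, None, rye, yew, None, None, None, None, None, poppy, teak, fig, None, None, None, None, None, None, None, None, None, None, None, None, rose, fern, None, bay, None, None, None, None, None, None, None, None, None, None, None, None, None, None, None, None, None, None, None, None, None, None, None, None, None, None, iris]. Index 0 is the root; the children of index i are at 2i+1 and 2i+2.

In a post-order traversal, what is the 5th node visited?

Post-order visits the left subtree, then the right subtree, then the node.
At kale: go left to fir.
  fir is a leaf — visit fir.
At kale: go right to daisy.
  At daisy: go left to rye.
    At rye: no left child.
    At rye: go right to poppy.
      poppy is a leaf — visit poppy.
    Visit rye.
  At daisy: go right to yew.
    At yew: go left to teak.
      At teak: go left to rose.
        rose is a leaf — visit rose.
      At teak: go right to fern.
        At fern: go left to iris.
          iris is a leaf — visit iris.
        At fern: no right child.
        Visit fern.
      Visit teak.
    At yew: go right to fig.
      At fig: no left child.
      At fig: go right to bay.
        bay is a leaf — visit bay.
      Visit fig.
    Visit yew.
  Visit daisy.
Visit kale.
Full post-order sequence: fir, poppy, rye, rose, iris, fern, teak, bay, fig, yew, daisy, kale.

iris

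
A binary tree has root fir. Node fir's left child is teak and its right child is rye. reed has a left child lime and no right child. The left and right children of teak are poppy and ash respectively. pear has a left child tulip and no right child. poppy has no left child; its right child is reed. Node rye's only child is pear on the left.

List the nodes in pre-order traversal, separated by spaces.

Pre-order visits the node, then its left subtree, then its right subtree.
Visit fir.
At fir: go left to teak.
  Visit teak.
  At teak: go left to poppy.
    Visit poppy.
    At poppy: no left child.
    At poppy: go right to reed.
      Visit reed.
      At reed: go left to lime.
        lime is a leaf — visit lime.
      At reed: no right child.
  At teak: go right to ash.
    ash is a leaf — visit ash.
At fir: go right to rye.
  Visit rye.
  At rye: go left to pear.
    Visit pear.
    At pear: go left to tulip.
      tulip is a leaf — visit tulip.
    At pear: no right child.
  At rye: no right child.

fir teak poppy reed lime ash rye pear tulip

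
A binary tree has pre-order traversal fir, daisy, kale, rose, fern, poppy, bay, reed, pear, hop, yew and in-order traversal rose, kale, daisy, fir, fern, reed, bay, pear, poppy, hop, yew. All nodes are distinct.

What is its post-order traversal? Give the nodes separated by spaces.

The first element of pre-order is the root; it splits in-order into left and right subtrees.
Root fir: left subtree has 3 nodes {rose, kale, daisy}, right has 7 {fern, reed, bay, pear, poppy, hop, yew}.
  Root daisy: left subtree has 2 nodes {rose, kale}, right has 0 { }.
    Root kale: left subtree has 1 node {rose}, right has 0 { }.
  Root fern: left subtree has 0 nodes { }, right has 6 {reed, bay, pear, poppy, hop, yew}.
    Root poppy: left subtree has 3 nodes {reed, bay, pear}, right has 2 {hop, yew}.
      Root bay: left subtree has 1 node {reed}, right has 1 {pear}.
      Root hop: left subtree has 0 nodes { }, right has 1 {yew}.

rose kale daisy reed pear bay yew hop poppy fern fir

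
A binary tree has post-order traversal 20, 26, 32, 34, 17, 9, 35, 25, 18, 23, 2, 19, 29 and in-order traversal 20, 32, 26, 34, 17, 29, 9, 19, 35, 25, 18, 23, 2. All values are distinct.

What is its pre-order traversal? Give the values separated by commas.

The last element of post-order is the root; it splits in-order into left and right subtrees.
Root 29: left subtree has 5 nodes {20, 32, 26, 34, 17}, right has 7 {9, 19, 35, 25, 18, 23, 2}.
  Root 17: left subtree has 4 nodes {20, 32, 26, 34}, right has 0 { }.
    Root 34: left subtree has 3 nodes {20, 32, 26}, right has 0 { }.
      Root 32: left subtree has 1 node {20}, right has 1 {26}.
  Root 19: left subtree has 1 node {9}, right has 5 {35, 25, 18, 23, 2}.
    Root 2: left subtree has 4 nodes {35, 25, 18, 23}, right has 0 { }.
      Root 23: left subtree has 3 nodes {35, 25, 18}, right has 0 { }.
        Root 18: left subtree has 2 nodes {35, 25}, right has 0 { }.
          Root 25: left subtree has 1 node {35}, right has 0 { }.

29, 17, 34, 32, 20, 26, 19, 9, 2, 23, 18, 25, 35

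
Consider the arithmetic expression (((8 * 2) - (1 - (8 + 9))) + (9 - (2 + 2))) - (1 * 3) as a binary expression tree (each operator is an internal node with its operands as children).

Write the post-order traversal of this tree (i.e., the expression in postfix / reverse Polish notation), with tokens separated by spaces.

Post-order on an expression tree gives postfix notation: for each operator, emit left operand, right operand, then the operator.

8 2 * 1 8 9 + - - 9 2 2 + - + 1 3 * -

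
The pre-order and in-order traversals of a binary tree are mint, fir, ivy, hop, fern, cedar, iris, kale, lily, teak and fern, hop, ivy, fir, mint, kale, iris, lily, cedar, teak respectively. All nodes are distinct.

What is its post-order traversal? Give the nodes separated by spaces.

The first element of pre-order is the root; it splits in-order into left and right subtrees.
Root mint: left subtree has 4 nodes {fern, hop, ivy, fir}, right has 5 {kale, iris, lily, cedar, teak}.
  Root fir: left subtree has 3 nodes {fern, hop, ivy}, right has 0 { }.
    Root ivy: left subtree has 2 nodes {fern, hop}, right has 0 { }.
      Root hop: left subtree has 1 node {fern}, right has 0 { }.
  Root cedar: left subtree has 3 nodes {kale, iris, lily}, right has 1 {teak}.
    Root iris: left subtree has 1 node {kale}, right has 1 {lily}.

fern hop ivy fir kale lily iris teak cedar mint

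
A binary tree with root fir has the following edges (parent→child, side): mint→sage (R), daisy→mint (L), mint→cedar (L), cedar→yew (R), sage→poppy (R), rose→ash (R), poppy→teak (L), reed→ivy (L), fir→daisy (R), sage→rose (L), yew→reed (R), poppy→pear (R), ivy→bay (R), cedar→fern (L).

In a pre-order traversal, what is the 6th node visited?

Pre-order visits the node, then its left subtree, then its right subtree.
Visit fir.
At fir: no left child.
At fir: go right to daisy.
  Visit daisy.
  At daisy: go left to mint.
    Visit mint.
    At mint: go left to cedar.
      Visit cedar.
      At cedar: go left to fern.
        fern is a leaf — visit fern.
      At cedar: go right to yew.
        Visit yew.
        At yew: no left child.
        At yew: go right to reed.
          Visit reed.
          At reed: go left to ivy.
            Visit ivy.
            At ivy: no left child.
            At ivy: go right to bay.
              bay is a leaf — visit bay.
          At reed: no right child.
    At mint: go right to sage.
      Visit sage.
      At sage: go left to rose.
        Visit rose.
        At rose: no left child.
        At rose: go right to ash.
          ash is a leaf — visit ash.
      At sage: go right to poppy.
        Visit poppy.
        At poppy: go left to teak.
          teak is a leaf — visit teak.
        At poppy: go right to pear.
          pear is a leaf — visit pear.
  At daisy: no right child.
Full pre-order sequence: fir, daisy, mint, cedar, fern, yew, reed, ivy, bay, sage, rose, ash, poppy, teak, pear.

yew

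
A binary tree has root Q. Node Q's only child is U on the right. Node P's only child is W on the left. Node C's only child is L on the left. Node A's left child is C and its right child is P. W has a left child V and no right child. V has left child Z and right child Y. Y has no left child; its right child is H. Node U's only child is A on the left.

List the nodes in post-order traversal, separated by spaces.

Post-order visits the left subtree, then the right subtree, then the node.
At Q: no left child.
At Q: go right to U.
  At U: go left to A.
    At A: go left to C.
      At C: go left to L.
        L is a leaf — visit L.
      At C: no right child.
      Visit C.
    At A: go right to P.
      At P: go left to W.
        At W: go left to V.
          At V: go left to Z.
            Z is a leaf — visit Z.
          At V: go right to Y.
            At Y: no left child.
            At Y: go right to H.
              H is a leaf — visit H.
            Visit Y.
          Visit V.
        At W: no right child.
        Visit W.
      At P: no right child.
      Visit P.
    Visit A.
  At U: no right child.
  Visit U.
Visit Q.

L C Z H Y V W P A U Q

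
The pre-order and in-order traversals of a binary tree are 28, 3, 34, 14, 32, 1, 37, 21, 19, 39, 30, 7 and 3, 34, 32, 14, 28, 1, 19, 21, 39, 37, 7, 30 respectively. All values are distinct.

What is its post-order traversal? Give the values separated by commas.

The first element of pre-order is the root; it splits in-order into left and right subtrees.
Root 28: left subtree has 4 nodes {3, 34, 32, 14}, right has 7 {1, 19, 21, 39, 37, 7, 30}.
  Root 3: left subtree has 0 nodes { }, right has 3 {34, 32, 14}.
    Root 34: left subtree has 0 nodes { }, right has 2 {32, 14}.
      Root 14: left subtree has 1 node {32}, right has 0 { }.
  Root 1: left subtree has 0 nodes { }, right has 6 {19, 21, 39, 37, 7, 30}.
    Root 37: left subtree has 3 nodes {19, 21, 39}, right has 2 {7, 30}.
      Root 21: left subtree has 1 node {19}, right has 1 {39}.
      Root 30: left subtree has 1 node {7}, right has 0 { }.

32, 14, 34, 3, 19, 39, 21, 7, 30, 37, 1, 28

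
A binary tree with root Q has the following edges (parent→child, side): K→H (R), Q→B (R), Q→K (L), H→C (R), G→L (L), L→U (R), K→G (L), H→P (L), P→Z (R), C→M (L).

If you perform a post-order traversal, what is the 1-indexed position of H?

Post-order visits the left subtree, then the right subtree, then the node.
At Q: go left to K.
  At K: go left to G.
    At G: go left to L.
      At L: no left child.
      At L: go right to U.
        U is a leaf — visit U.
      Visit L.
    At G: no right child.
    Visit G.
  At K: go right to H.
    At H: go left to P.
      At P: no left child.
      At P: go right to Z.
        Z is a leaf — visit Z.
      Visit P.
    At H: go right to C.
      At C: go left to M.
        M is a leaf — visit M.
      At C: no right child.
      Visit C.
    Visit H.
  Visit K.
At Q: go right to B.
  B is a leaf — visit B.
Visit Q.
Full post-order sequence: U, L, G, Z, P, M, C, H, K, B, Q.

8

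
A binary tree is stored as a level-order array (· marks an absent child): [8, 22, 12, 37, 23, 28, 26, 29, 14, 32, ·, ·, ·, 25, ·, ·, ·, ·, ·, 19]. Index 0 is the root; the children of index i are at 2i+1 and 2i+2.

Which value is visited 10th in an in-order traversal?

12

In-order visits the left subtree, then the node, then the right subtree.
At 8: go left to 22.
  At 22: go left to 37.
    At 37: go left to 29.
      29 is a leaf — visit 29.
    Visit 37.
    At 37: go right to 14.
      14 is a leaf — visit 14.
  Visit 22.
  At 22: go right to 23.
    At 23: go left to 32.
      At 32: go left to 19.
        19 is a leaf — visit 19.
      Visit 32.
      At 32: no right child.
    Visit 23.
    At 23: no right child.
Visit 8.
At 8: go right to 12.
  At 12: go left to 28.
    28 is a leaf — visit 28.
  Visit 12.
  At 12: go right to 26.
    At 26: go left to 25.
      25 is a leaf — visit 25.
    Visit 26.
    At 26: no right child.
Full in-order sequence: 29, 37, 14, 22, 19, 32, 23, 8, 28, 12, 25, 26.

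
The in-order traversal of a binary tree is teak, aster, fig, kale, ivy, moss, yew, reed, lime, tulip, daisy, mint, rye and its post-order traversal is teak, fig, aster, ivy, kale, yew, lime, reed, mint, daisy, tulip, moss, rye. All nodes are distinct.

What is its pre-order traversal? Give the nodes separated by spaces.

The last element of post-order is the root; it splits in-order into left and right subtrees.
Root rye: left subtree has 12 nodes {teak, aster, fig, kale, ivy, moss, yew, reed, lime, tulip, daisy, mint}, right has 0 { }.
  Root moss: left subtree has 5 nodes {teak, aster, fig, kale, ivy}, right has 6 {yew, reed, lime, tulip, daisy, mint}.
    Root kale: left subtree has 3 nodes {teak, aster, fig}, right has 1 {ivy}.
      Root aster: left subtree has 1 node {teak}, right has 1 {fig}.
    Root tulip: left subtree has 3 nodes {yew, reed, lime}, right has 2 {daisy, mint}.
      Root reed: left subtree has 1 node {yew}, right has 1 {lime}.
      Root daisy: left subtree has 0 nodes { }, right has 1 {mint}.

rye moss kale aster teak fig ivy tulip reed yew lime daisy mint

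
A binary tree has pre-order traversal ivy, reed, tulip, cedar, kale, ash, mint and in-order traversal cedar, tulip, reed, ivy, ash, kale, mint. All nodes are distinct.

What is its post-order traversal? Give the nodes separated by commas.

cedar, tulip, reed, ash, mint, kale, ivy

The first element of pre-order is the root; it splits in-order into left and right subtrees.
Root ivy: left subtree has 3 nodes {cedar, tulip, reed}, right has 3 {ash, kale, mint}.
  Root reed: left subtree has 2 nodes {cedar, tulip}, right has 0 { }.
    Root tulip: left subtree has 1 node {cedar}, right has 0 { }.
  Root kale: left subtree has 1 node {ash}, right has 1 {mint}.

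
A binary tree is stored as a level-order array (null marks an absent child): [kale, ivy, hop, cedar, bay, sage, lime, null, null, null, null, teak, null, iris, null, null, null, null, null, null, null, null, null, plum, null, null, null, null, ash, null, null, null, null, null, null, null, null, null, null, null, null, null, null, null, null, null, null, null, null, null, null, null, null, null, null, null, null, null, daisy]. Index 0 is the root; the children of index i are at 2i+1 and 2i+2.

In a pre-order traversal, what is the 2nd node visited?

Pre-order visits the node, then its left subtree, then its right subtree.
Visit kale.
At kale: go left to ivy.
  Visit ivy.
  At ivy: go left to cedar.
    cedar is a leaf — visit cedar.
  At ivy: go right to bay.
    bay is a leaf — visit bay.
At kale: go right to hop.
  Visit hop.
  At hop: go left to sage.
    Visit sage.
    At sage: go left to teak.
      Visit teak.
      At teak: go left to plum.
        plum is a leaf — visit plum.
      At teak: no right child.
    At sage: no right child.
  At hop: go right to lime.
    Visit lime.
    At lime: go left to iris.
      Visit iris.
      At iris: no left child.
      At iris: go right to ash.
        Visit ash.
        At ash: no left child.
        At ash: go right to daisy.
          daisy is a leaf — visit daisy.
    At lime: no right child.
Full pre-order sequence: kale, ivy, cedar, bay, hop, sage, teak, plum, lime, iris, ash, daisy.

ivy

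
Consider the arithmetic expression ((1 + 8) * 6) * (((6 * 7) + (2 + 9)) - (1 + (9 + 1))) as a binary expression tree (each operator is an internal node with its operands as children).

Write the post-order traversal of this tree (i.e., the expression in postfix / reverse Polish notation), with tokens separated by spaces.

Post-order on an expression tree gives postfix notation: for each operator, emit left operand, right operand, then the operator.

1 8 + 6 * 6 7 * 2 9 + + 1 9 1 + + - *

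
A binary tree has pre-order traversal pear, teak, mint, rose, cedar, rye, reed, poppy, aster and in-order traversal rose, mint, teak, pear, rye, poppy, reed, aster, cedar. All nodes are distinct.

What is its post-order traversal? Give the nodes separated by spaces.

rose mint teak poppy aster reed rye cedar pear

The first element of pre-order is the root; it splits in-order into left and right subtrees.
Root pear: left subtree has 3 nodes {rose, mint, teak}, right has 5 {rye, poppy, reed, aster, cedar}.
  Root teak: left subtree has 2 nodes {rose, mint}, right has 0 { }.
    Root mint: left subtree has 1 node {rose}, right has 0 { }.
  Root cedar: left subtree has 4 nodes {rye, poppy, reed, aster}, right has 0 { }.
    Root rye: left subtree has 0 nodes { }, right has 3 {poppy, reed, aster}.
      Root reed: left subtree has 1 node {poppy}, right has 1 {aster}.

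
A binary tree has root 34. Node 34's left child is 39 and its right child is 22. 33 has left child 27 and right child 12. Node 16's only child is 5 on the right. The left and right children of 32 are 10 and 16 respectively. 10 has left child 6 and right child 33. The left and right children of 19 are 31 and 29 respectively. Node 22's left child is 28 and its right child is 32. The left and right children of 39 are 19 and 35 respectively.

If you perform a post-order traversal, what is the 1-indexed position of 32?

14

Post-order visits the left subtree, then the right subtree, then the node.
At 34: go left to 39.
  At 39: go left to 19.
    At 19: go left to 31.
      31 is a leaf — visit 31.
    At 19: go right to 29.
      29 is a leaf — visit 29.
    Visit 19.
  At 39: go right to 35.
    35 is a leaf — visit 35.
  Visit 39.
At 34: go right to 22.
  At 22: go left to 28.
    28 is a leaf — visit 28.
  At 22: go right to 32.
    At 32: go left to 10.
      At 10: go left to 6.
        6 is a leaf — visit 6.
      At 10: go right to 33.
        At 33: go left to 27.
          27 is a leaf — visit 27.
        At 33: go right to 12.
          12 is a leaf — visit 12.
        Visit 33.
      Visit 10.
    At 32: go right to 16.
      At 16: no left child.
      At 16: go right to 5.
        5 is a leaf — visit 5.
      Visit 16.
    Visit 32.
  Visit 22.
Visit 34.
Full post-order sequence: 31, 29, 19, 35, 39, 28, 6, 27, 12, 33, 10, 5, 16, 32, 22, 34.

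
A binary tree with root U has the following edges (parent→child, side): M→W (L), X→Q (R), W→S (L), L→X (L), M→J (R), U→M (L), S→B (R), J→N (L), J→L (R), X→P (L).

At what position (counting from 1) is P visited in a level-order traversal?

10

Level-order visits nodes level by level from the root, left to right within each level.
Level 0: U
Level 1: M
Level 2: W, J
Level 3: S, N, L
Level 4: B, X
Level 5: P, Q
Full level-order sequence: U, M, W, J, S, N, L, B, X, P, Q.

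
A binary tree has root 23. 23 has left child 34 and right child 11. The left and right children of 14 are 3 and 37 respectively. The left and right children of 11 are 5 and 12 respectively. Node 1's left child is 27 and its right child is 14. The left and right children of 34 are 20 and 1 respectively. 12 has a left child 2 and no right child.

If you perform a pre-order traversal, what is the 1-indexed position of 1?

4

Pre-order visits the node, then its left subtree, then its right subtree.
Visit 23.
At 23: go left to 34.
  Visit 34.
  At 34: go left to 20.
    20 is a leaf — visit 20.
  At 34: go right to 1.
    Visit 1.
    At 1: go left to 27.
      27 is a leaf — visit 27.
    At 1: go right to 14.
      Visit 14.
      At 14: go left to 3.
        3 is a leaf — visit 3.
      At 14: go right to 37.
        37 is a leaf — visit 37.
At 23: go right to 11.
  Visit 11.
  At 11: go left to 5.
    5 is a leaf — visit 5.
  At 11: go right to 12.
    Visit 12.
    At 12: go left to 2.
      2 is a leaf — visit 2.
    At 12: no right child.
Full pre-order sequence: 23, 34, 20, 1, 27, 14, 3, 37, 11, 5, 12, 2.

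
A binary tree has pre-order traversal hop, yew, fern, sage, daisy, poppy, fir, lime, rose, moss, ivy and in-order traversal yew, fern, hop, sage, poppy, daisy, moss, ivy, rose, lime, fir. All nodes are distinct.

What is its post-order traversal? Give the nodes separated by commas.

fern, yew, poppy, ivy, moss, rose, lime, fir, daisy, sage, hop

The first element of pre-order is the root; it splits in-order into left and right subtrees.
Root hop: left subtree has 2 nodes {yew, fern}, right has 8 {sage, poppy, daisy, moss, ivy, rose, lime, fir}.
  Root yew: left subtree has 0 nodes { }, right has 1 {fern}.
  Root sage: left subtree has 0 nodes { }, right has 7 {poppy, daisy, moss, ivy, rose, lime, fir}.
    Root daisy: left subtree has 1 node {poppy}, right has 5 {moss, ivy, rose, lime, fir}.
      Root fir: left subtree has 4 nodes {moss, ivy, rose, lime}, right has 0 { }.
        Root lime: left subtree has 3 nodes {moss, ivy, rose}, right has 0 { }.
          Root rose: left subtree has 2 nodes {moss, ivy}, right has 0 { }.
            Root moss: left subtree has 0 nodes { }, right has 1 {ivy}.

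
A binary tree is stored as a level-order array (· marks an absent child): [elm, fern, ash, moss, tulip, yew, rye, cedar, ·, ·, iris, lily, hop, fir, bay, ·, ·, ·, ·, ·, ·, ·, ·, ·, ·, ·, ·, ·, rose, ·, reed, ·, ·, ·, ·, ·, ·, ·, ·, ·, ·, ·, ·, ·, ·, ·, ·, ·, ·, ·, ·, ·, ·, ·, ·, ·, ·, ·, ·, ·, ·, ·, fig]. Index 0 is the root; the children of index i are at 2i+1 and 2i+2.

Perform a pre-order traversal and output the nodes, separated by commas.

Pre-order visits the node, then its left subtree, then its right subtree.
Visit elm.
At elm: go left to fern.
  Visit fern.
  At fern: go left to moss.
    Visit moss.
    At moss: go left to cedar.
      cedar is a leaf — visit cedar.
    At moss: no right child.
  At fern: go right to tulip.
    Visit tulip.
    At tulip: no left child.
    At tulip: go right to iris.
      iris is a leaf — visit iris.
At elm: go right to ash.
  Visit ash.
  At ash: go left to yew.
    Visit yew.
    At yew: go left to lily.
      lily is a leaf — visit lily.
    At yew: go right to hop.
      hop is a leaf — visit hop.
  At ash: go right to rye.
    Visit rye.
    At rye: go left to fir.
      Visit fir.
      At fir: no left child.
      At fir: go right to rose.
        rose is a leaf — visit rose.
    At rye: go right to bay.
      Visit bay.
      At bay: no left child.
      At bay: go right to reed.
        Visit reed.
        At reed: no left child.
        At reed: go right to fig.
          fig is a leaf — visit fig.

elm, fern, moss, cedar, tulip, iris, ash, yew, lily, hop, rye, fir, rose, bay, reed, fig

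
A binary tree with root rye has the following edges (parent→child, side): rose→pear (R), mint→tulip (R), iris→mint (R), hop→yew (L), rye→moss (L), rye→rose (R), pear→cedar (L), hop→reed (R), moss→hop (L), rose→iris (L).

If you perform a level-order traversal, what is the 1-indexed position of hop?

4

Level-order visits nodes level by level from the root, left to right within each level.
Level 0: rye
Level 1: moss, rose
Level 2: hop, iris, pear
Level 3: yew, reed, mint, cedar
Level 4: tulip
Full level-order sequence: rye, moss, rose, hop, iris, pear, yew, reed, mint, cedar, tulip.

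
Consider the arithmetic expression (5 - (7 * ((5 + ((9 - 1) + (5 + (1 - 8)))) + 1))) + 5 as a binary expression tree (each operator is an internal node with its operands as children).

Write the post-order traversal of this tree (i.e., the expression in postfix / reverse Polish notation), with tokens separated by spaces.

5 7 5 9 1 - 5 1 8 - + + + 1 + * - 5 +

Post-order on an expression tree gives postfix notation: for each operator, emit left operand, right operand, then the operator.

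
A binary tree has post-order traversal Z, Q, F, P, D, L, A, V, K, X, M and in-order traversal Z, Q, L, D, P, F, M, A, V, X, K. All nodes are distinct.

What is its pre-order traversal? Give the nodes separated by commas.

M, L, Q, Z, D, P, F, X, V, A, K

The last element of post-order is the root; it splits in-order into left and right subtrees.
Root M: left subtree has 6 nodes {Z, Q, L, D, P, F}, right has 4 {A, V, X, K}.
  Root L: left subtree has 2 nodes {Z, Q}, right has 3 {D, P, F}.
    Root Q: left subtree has 1 node {Z}, right has 0 { }.
    Root D: left subtree has 0 nodes { }, right has 2 {P, F}.
      Root P: left subtree has 0 nodes { }, right has 1 {F}.
  Root X: left subtree has 2 nodes {A, V}, right has 1 {K}.
    Root V: left subtree has 1 node {A}, right has 0 { }.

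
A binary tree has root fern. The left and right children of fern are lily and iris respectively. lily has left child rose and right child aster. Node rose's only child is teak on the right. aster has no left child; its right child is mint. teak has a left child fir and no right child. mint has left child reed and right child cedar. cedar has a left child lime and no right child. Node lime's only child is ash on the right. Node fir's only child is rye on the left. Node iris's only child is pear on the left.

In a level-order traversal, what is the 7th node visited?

teak

Level-order visits nodes level by level from the root, left to right within each level.
Level 0: fern
Level 1: lily, iris
Level 2: rose, aster, pear
Level 3: teak, mint
Level 4: fir, reed, cedar
Level 5: rye, lime
Level 6: ash
Full level-order sequence: fern, lily, iris, rose, aster, pear, teak, mint, fir, reed, cedar, rye, lime, ash.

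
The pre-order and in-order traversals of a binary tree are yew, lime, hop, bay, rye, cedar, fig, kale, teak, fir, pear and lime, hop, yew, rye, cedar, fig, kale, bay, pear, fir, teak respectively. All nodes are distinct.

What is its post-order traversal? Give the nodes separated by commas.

The first element of pre-order is the root; it splits in-order into left and right subtrees.
Root yew: left subtree has 2 nodes {lime, hop}, right has 8 {rye, cedar, fig, kale, bay, pear, fir, teak}.
  Root lime: left subtree has 0 nodes { }, right has 1 {hop}.
  Root bay: left subtree has 4 nodes {rye, cedar, fig, kale}, right has 3 {pear, fir, teak}.
    Root rye: left subtree has 0 nodes { }, right has 3 {cedar, fig, kale}.
      Root cedar: left subtree has 0 nodes { }, right has 2 {fig, kale}.
        Root fig: left subtree has 0 nodes { }, right has 1 {kale}.
    Root teak: left subtree has 2 nodes {pear, fir}, right has 0 { }.
      Root fir: left subtree has 1 node {pear}, right has 0 { }.

hop, lime, kale, fig, cedar, rye, pear, fir, teak, bay, yew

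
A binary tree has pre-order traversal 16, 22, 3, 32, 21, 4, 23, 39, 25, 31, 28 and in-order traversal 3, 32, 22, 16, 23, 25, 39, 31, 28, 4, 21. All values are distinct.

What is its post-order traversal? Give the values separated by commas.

32, 3, 22, 25, 28, 31, 39, 23, 4, 21, 16

The first element of pre-order is the root; it splits in-order into left and right subtrees.
Root 16: left subtree has 3 nodes {3, 32, 22}, right has 7 {23, 25, 39, 31, 28, 4, 21}.
  Root 22: left subtree has 2 nodes {3, 32}, right has 0 { }.
    Root 3: left subtree has 0 nodes { }, right has 1 {32}.
  Root 21: left subtree has 6 nodes {23, 25, 39, 31, 28, 4}, right has 0 { }.
    Root 4: left subtree has 5 nodes {23, 25, 39, 31, 28}, right has 0 { }.
      Root 23: left subtree has 0 nodes { }, right has 4 {25, 39, 31, 28}.
        Root 39: left subtree has 1 node {25}, right has 2 {31, 28}.
          Root 31: left subtree has 0 nodes { }, right has 1 {28}.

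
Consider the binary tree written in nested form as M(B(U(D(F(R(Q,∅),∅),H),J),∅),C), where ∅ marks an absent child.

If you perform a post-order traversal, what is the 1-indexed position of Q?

Post-order visits the left subtree, then the right subtree, then the node.
At M: go left to B.
  At B: go left to U.
    At U: go left to D.
      At D: go left to F.
        At F: go left to R.
          At R: go left to Q.
            Q is a leaf — visit Q.
          At R: no right child.
          Visit R.
        At F: no right child.
        Visit F.
      At D: go right to H.
        H is a leaf — visit H.
      Visit D.
    At U: go right to J.
      J is a leaf — visit J.
    Visit U.
  At B: no right child.
  Visit B.
At M: go right to C.
  C is a leaf — visit C.
Visit M.
Full post-order sequence: Q, R, F, H, D, J, U, B, C, M.

1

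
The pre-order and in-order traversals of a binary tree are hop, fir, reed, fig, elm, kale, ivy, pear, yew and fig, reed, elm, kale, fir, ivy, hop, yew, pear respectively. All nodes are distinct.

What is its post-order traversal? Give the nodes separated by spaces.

fig kale elm reed ivy fir yew pear hop

The first element of pre-order is the root; it splits in-order into left and right subtrees.
Root hop: left subtree has 6 nodes {fig, reed, elm, kale, fir, ivy}, right has 2 {yew, pear}.
  Root fir: left subtree has 4 nodes {fig, reed, elm, kale}, right has 1 {ivy}.
    Root reed: left subtree has 1 node {fig}, right has 2 {elm, kale}.
      Root elm: left subtree has 0 nodes { }, right has 1 {kale}.
  Root pear: left subtree has 1 node {yew}, right has 0 { }.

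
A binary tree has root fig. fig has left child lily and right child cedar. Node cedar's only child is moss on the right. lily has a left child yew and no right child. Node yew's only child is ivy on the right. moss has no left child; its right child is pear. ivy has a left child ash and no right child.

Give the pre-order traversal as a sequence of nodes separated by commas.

Pre-order visits the node, then its left subtree, then its right subtree.
Visit fig.
At fig: go left to lily.
  Visit lily.
  At lily: go left to yew.
    Visit yew.
    At yew: no left child.
    At yew: go right to ivy.
      Visit ivy.
      At ivy: go left to ash.
        ash is a leaf — visit ash.
      At ivy: no right child.
  At lily: no right child.
At fig: go right to cedar.
  Visit cedar.
  At cedar: no left child.
  At cedar: go right to moss.
    Visit moss.
    At moss: no left child.
    At moss: go right to pear.
      pear is a leaf — visit pear.

fig, lily, yew, ivy, ash, cedar, moss, pear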